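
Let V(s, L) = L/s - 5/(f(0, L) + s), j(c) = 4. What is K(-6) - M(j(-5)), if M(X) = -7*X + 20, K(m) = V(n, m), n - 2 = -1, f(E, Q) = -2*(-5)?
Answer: 17/11 ≈ 1.5455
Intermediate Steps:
f(E, Q) = 10
n = 1 (n = 2 - 1 = 1)
V(s, L) = -5/(10 + s) + L/s (V(s, L) = L/s - 5/(10 + s) = -5/(10 + s) + L/s)
K(m) = -5/11 + m (K(m) = (-5*1 + 10*m + m*1)/(1*(10 + 1)) = 1*(-5 + 10*m + m)/11 = 1*(1/11)*(-5 + 11*m) = -5/11 + m)
M(X) = 20 - 7*X
K(-6) - M(j(-5)) = (-5/11 - 6) - (20 - 7*4) = -71/11 - (20 - 28) = -71/11 - 1*(-8) = -71/11 + 8 = 17/11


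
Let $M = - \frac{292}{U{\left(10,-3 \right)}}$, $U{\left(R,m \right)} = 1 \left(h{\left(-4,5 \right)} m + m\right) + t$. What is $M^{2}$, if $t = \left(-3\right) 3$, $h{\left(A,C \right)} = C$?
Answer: $\frac{85264}{729} \approx 116.96$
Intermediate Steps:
$t = -9$
$U{\left(R,m \right)} = -9 + 6 m$ ($U{\left(R,m \right)} = 1 \left(5 m + m\right) - 9 = 1 \cdot 6 m - 9 = 6 m - 9 = -9 + 6 m$)
$M = \frac{292}{27}$ ($M = - \frac{292}{-9 + 6 \left(-3\right)} = - \frac{292}{-9 - 18} = - \frac{292}{-27} = \left(-292\right) \left(- \frac{1}{27}\right) = \frac{292}{27} \approx 10.815$)
$M^{2} = \left(\frac{292}{27}\right)^{2} = \frac{85264}{729}$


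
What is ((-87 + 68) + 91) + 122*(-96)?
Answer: -11640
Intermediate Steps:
((-87 + 68) + 91) + 122*(-96) = (-19 + 91) - 11712 = 72 - 11712 = -11640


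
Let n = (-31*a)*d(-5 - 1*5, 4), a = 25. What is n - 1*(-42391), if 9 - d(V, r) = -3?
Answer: 33091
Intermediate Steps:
d(V, r) = 12 (d(V, r) = 9 - 1*(-3) = 9 + 3 = 12)
n = -9300 (n = -31*25*12 = -775*12 = -9300)
n - 1*(-42391) = -9300 - 1*(-42391) = -9300 + 42391 = 33091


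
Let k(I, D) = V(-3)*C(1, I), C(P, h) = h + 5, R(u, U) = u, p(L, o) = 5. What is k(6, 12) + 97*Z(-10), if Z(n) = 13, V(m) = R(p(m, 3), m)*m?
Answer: 1096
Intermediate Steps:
V(m) = 5*m
C(P, h) = 5 + h
k(I, D) = -75 - 15*I (k(I, D) = (5*(-3))*(5 + I) = -15*(5 + I) = -75 - 15*I)
k(6, 12) + 97*Z(-10) = (-75 - 15*6) + 97*13 = (-75 - 90) + 1261 = -165 + 1261 = 1096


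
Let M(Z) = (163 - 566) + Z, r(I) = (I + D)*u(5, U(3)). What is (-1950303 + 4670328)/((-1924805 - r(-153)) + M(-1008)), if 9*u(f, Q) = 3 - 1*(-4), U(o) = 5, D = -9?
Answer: -60445/42802 ≈ -1.4122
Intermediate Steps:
u(f, Q) = 7/9 (u(f, Q) = (3 - 1*(-4))/9 = (3 + 4)/9 = (1/9)*7 = 7/9)
r(I) = -7 + 7*I/9 (r(I) = (I - 9)*(7/9) = (-9 + I)*(7/9) = -7 + 7*I/9)
M(Z) = -403 + Z
(-1950303 + 4670328)/((-1924805 - r(-153)) + M(-1008)) = (-1950303 + 4670328)/((-1924805 - (-7 + (7/9)*(-153))) + (-403 - 1008)) = 2720025/((-1924805 - (-7 - 119)) - 1411) = 2720025/((-1924805 - 1*(-126)) - 1411) = 2720025/((-1924805 + 126) - 1411) = 2720025/(-1924679 - 1411) = 2720025/(-1926090) = 2720025*(-1/1926090) = -60445/42802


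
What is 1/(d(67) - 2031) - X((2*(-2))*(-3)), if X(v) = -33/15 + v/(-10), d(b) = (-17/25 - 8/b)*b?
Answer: 885813/260570 ≈ 3.3995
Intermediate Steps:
d(b) = b*(-17/25 - 8/b) (d(b) = (-17*1/25 - 8/b)*b = (-17/25 - 8/b)*b = b*(-17/25 - 8/b))
X(v) = -11/5 - v/10 (X(v) = -33*1/15 + v*(-⅒) = -11/5 - v/10)
1/(d(67) - 2031) - X((2*(-2))*(-3)) = 1/((-8 - 17/25*67) - 2031) - (-11/5 - 2*(-2)*(-3)/10) = 1/((-8 - 1139/25) - 2031) - (-11/5 - (-2)*(-3)/5) = 1/(-1339/25 - 2031) - (-11/5 - ⅒*12) = 1/(-52114/25) - (-11/5 - 6/5) = -25/52114 - 1*(-17/5) = -25/52114 + 17/5 = 885813/260570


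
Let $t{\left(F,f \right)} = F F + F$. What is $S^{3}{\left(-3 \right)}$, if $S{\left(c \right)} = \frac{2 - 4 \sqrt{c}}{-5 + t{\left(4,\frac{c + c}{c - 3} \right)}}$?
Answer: $- \frac{56}{675} + \frac{16 i \sqrt{3}}{375} \approx -0.082963 + 0.073901 i$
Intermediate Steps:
$t{\left(F,f \right)} = F + F^{2}$ ($t{\left(F,f \right)} = F^{2} + F = F + F^{2}$)
$S{\left(c \right)} = \frac{2}{15} - \frac{4 \sqrt{c}}{15}$ ($S{\left(c \right)} = \frac{2 - 4 \sqrt{c}}{-5 + 4 \left(1 + 4\right)} = \frac{2 - 4 \sqrt{c}}{-5 + 4 \cdot 5} = \frac{2 - 4 \sqrt{c}}{-5 + 20} = \frac{2 - 4 \sqrt{c}}{15} = \left(2 - 4 \sqrt{c}\right) \frac{1}{15} = \frac{2}{15} - \frac{4 \sqrt{c}}{15}$)
$S^{3}{\left(-3 \right)} = \left(\frac{2}{15} - \frac{4 \sqrt{-3}}{15}\right)^{3} = \left(\frac{2}{15} - \frac{4 i \sqrt{3}}{15}\right)^{3}$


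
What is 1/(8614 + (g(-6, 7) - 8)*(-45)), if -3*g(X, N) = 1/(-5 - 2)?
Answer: 7/62803 ≈ 0.00011146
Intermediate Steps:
g(X, N) = 1/21 (g(X, N) = -1/(3*(-5 - 2)) = -⅓/(-7) = -⅓*(-⅐) = 1/21)
1/(8614 + (g(-6, 7) - 8)*(-45)) = 1/(8614 + (1/21 - 8)*(-45)) = 1/(8614 - 167/21*(-45)) = 1/(8614 + 2505/7) = 1/(62803/7) = 7/62803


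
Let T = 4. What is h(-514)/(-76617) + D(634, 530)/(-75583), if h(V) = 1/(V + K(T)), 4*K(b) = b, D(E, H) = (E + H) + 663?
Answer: -71809284284/2970753610743 ≈ -0.024172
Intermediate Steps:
D(E, H) = 663 + E + H
K(b) = b/4
h(V) = 1/(1 + V) (h(V) = 1/(V + (¼)*4) = 1/(V + 1) = 1/(1 + V))
h(-514)/(-76617) + D(634, 530)/(-75583) = 1/((1 - 514)*(-76617)) + (663 + 634 + 530)/(-75583) = -1/76617/(-513) + 1827*(-1/75583) = -1/513*(-1/76617) - 1827/75583 = 1/39304521 - 1827/75583 = -71809284284/2970753610743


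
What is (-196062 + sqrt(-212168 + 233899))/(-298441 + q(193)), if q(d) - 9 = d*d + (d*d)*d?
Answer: -98031/3463937 + sqrt(21731)/6927874 ≈ -0.028279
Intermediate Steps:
q(d) = 9 + d**2 + d**3 (q(d) = 9 + (d*d + (d*d)*d) = 9 + (d**2 + d**2*d) = 9 + (d**2 + d**3) = 9 + d**2 + d**3)
(-196062 + sqrt(-212168 + 233899))/(-298441 + q(193)) = (-196062 + sqrt(-212168 + 233899))/(-298441 + (9 + 193**2 + 193**3)) = (-196062 + sqrt(21731))/(-298441 + (9 + 37249 + 7189057)) = (-196062 + sqrt(21731))/(-298441 + 7226315) = (-196062 + sqrt(21731))/6927874 = (-196062 + sqrt(21731))*(1/6927874) = -98031/3463937 + sqrt(21731)/6927874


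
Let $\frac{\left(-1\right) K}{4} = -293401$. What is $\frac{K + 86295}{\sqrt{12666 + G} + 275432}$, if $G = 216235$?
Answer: $\frac{347016501368}{75862557723} - \frac{1259899 \sqrt{228901}}{75862557723} \approx 4.5663$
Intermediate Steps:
$K = 1173604$ ($K = \left(-4\right) \left(-293401\right) = 1173604$)
$\frac{K + 86295}{\sqrt{12666 + G} + 275432} = \frac{1173604 + 86295}{\sqrt{12666 + 216235} + 275432} = \frac{1259899}{\sqrt{228901} + 275432} = \frac{1259899}{275432 + \sqrt{228901}}$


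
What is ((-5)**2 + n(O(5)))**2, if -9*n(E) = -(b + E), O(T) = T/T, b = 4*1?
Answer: 52900/81 ≈ 653.09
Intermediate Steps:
b = 4
O(T) = 1
n(E) = 4/9 + E/9 (n(E) = -(-1)*(4 + E)/9 = -(-4 - E)/9 = 4/9 + E/9)
((-5)**2 + n(O(5)))**2 = ((-5)**2 + (4/9 + (1/9)*1))**2 = (25 + (4/9 + 1/9))**2 = (25 + 5/9)**2 = (230/9)**2 = 52900/81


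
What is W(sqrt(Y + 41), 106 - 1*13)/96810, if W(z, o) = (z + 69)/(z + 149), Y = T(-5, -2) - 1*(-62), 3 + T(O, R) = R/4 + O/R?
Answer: 3393/713134730 + 8*sqrt(102)/213940419 ≈ 5.1355e-6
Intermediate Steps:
T(O, R) = -3 + R/4 + O/R (T(O, R) = -3 + (R/4 + O/R) = -3 + R/4 + O/R)
Y = 61 (Y = (-3 + (1/4)*(-2) - 5/(-2)) - 1*(-62) = (-3 - 1/2 - 5*(-1/2)) + 62 = (-3 - 1/2 + 5/2) + 62 = -1 + 62 = 61)
W(z, o) = (69 + z)/(149 + z)
W(sqrt(Y + 41), 106 - 1*13)/96810 = ((69 + sqrt(61 + 41))/(149 + sqrt(61 + 41)))/96810 = ((69 + sqrt(102))/(149 + sqrt(102)))*(1/96810) = (69 + sqrt(102))/(96810*(149 + sqrt(102)))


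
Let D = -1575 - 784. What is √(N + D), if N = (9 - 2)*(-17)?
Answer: I*√2478 ≈ 49.78*I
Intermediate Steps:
N = -119 (N = 7*(-17) = -119)
D = -2359
√(N + D) = √(-119 - 2359) = √(-2478) = I*√2478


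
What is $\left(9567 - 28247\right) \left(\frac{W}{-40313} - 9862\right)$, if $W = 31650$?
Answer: $\frac{7427139158080}{40313} \approx 1.8424 \cdot 10^{8}$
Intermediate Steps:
$\left(9567 - 28247\right) \left(\frac{W}{-40313} - 9862\right) = \left(9567 - 28247\right) \left(\frac{31650}{-40313} - 9862\right) = - 18680 \left(31650 \left(- \frac{1}{40313}\right) - 9862\right) = - 18680 \left(- \frac{31650}{40313} - 9862\right) = \left(-18680\right) \left(- \frac{397598456}{40313}\right) = \frac{7427139158080}{40313}$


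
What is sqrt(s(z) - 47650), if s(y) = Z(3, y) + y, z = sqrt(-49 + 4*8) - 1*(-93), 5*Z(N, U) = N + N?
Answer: sqrt(-1188895 + 25*I*sqrt(17))/5 ≈ 0.0094535 + 218.07*I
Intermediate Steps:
Z(N, U) = 2*N/5 (Z(N, U) = (N + N)/5 = (2*N)/5 = 2*N/5)
z = 93 + I*sqrt(17) (z = sqrt(-49 + 32) + 93 = sqrt(-17) + 93 = I*sqrt(17) + 93 = 93 + I*sqrt(17) ≈ 93.0 + 4.1231*I)
s(y) = 6/5 + y (s(y) = (2/5)*3 + y = 6/5 + y)
sqrt(s(z) - 47650) = sqrt((6/5 + (93 + I*sqrt(17))) - 47650) = sqrt((471/5 + I*sqrt(17)) - 47650) = sqrt(-237779/5 + I*sqrt(17))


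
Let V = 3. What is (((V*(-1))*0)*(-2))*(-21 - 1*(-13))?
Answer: 0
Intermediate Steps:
(((V*(-1))*0)*(-2))*(-21 - 1*(-13)) = (((3*(-1))*0)*(-2))*(-21 - 1*(-13)) = (-3*0*(-2))*(-21 + 13) = (0*(-2))*(-8) = 0*(-8) = 0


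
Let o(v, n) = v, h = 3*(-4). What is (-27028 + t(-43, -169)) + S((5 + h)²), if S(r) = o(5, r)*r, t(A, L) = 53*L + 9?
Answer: -35731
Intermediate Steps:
h = -12
t(A, L) = 9 + 53*L
S(r) = 5*r
(-27028 + t(-43, -169)) + S((5 + h)²) = (-27028 + (9 + 53*(-169))) + 5*(5 - 12)² = (-27028 + (9 - 8957)) + 5*(-7)² = (-27028 - 8948) + 5*49 = -35976 + 245 = -35731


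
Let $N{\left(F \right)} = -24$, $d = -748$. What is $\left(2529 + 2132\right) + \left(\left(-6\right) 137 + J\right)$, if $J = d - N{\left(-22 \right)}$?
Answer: $3115$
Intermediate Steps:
$J = -724$ ($J = -748 - -24 = -748 + 24 = -724$)
$\left(2529 + 2132\right) + \left(\left(-6\right) 137 + J\right) = \left(2529 + 2132\right) - 1546 = 4661 - 1546 = 3115$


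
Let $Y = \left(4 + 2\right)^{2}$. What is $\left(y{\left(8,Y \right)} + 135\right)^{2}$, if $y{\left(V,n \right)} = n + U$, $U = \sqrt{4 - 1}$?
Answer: $\left(171 + \sqrt{3}\right)^{2} \approx 29836.0$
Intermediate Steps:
$Y = 36$ ($Y = 6^{2} = 36$)
$U = \sqrt{3} \approx 1.732$
$y{\left(V,n \right)} = n + \sqrt{3}$
$\left(y{\left(8,Y \right)} + 135\right)^{2} = \left(\left(36 + \sqrt{3}\right) + 135\right)^{2} = \left(171 + \sqrt{3}\right)^{2}$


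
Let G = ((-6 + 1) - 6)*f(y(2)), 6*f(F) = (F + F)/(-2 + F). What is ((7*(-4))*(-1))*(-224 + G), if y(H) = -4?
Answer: -57064/9 ≈ -6340.4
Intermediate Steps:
f(F) = F/(3*(-2 + F)) (f(F) = ((F + F)/(-2 + F))/6 = ((2*F)/(-2 + F))/6 = (2*F/(-2 + F))/6 = F/(3*(-2 + F)))
G = -22/9 (G = ((-6 + 1) - 6)*((⅓)*(-4)/(-2 - 4)) = (-5 - 6)*((⅓)*(-4)/(-6)) = -11*(-4)*(-1)/(3*6) = -11*2/9 = -22/9 ≈ -2.4444)
((7*(-4))*(-1))*(-224 + G) = ((7*(-4))*(-1))*(-224 - 22/9) = -28*(-1)*(-2038/9) = 28*(-2038/9) = -57064/9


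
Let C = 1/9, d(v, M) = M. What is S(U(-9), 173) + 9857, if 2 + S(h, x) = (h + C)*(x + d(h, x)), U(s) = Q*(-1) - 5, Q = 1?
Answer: 70357/9 ≈ 7817.4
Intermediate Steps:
C = ⅑ ≈ 0.11111
U(s) = -6 (U(s) = 1*(-1) - 5 = -1 - 5 = -6)
S(h, x) = -2 + 2*x*(⅑ + h) (S(h, x) = -2 + (h + ⅑)*(x + x) = -2 + (⅑ + h)*(2*x) = -2 + 2*x*(⅑ + h))
S(U(-9), 173) + 9857 = (-2 + (2/9)*173 + 2*(-6)*173) + 9857 = (-2 + 346/9 - 2076) + 9857 = -18356/9 + 9857 = 70357/9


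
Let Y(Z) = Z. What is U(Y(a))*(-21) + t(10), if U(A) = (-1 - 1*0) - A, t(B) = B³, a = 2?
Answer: 1063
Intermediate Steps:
U(A) = -1 - A (U(A) = (-1 + 0) - A = -1 - A)
U(Y(a))*(-21) + t(10) = (-1 - 1*2)*(-21) + 10³ = (-1 - 2)*(-21) + 1000 = -3*(-21) + 1000 = 63 + 1000 = 1063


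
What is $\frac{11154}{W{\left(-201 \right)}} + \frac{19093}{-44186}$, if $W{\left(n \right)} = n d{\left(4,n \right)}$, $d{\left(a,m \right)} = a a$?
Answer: $- \frac{46187811}{11841848} \approx -3.9004$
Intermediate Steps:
$d{\left(a,m \right)} = a^{2}$
$W{\left(n \right)} = 16 n$ ($W{\left(n \right)} = n 4^{2} = n 16 = 16 n$)
$\frac{11154}{W{\left(-201 \right)}} + \frac{19093}{-44186} = \frac{11154}{16 \left(-201\right)} + \frac{19093}{-44186} = \frac{11154}{-3216} + 19093 \left(- \frac{1}{44186}\right) = 11154 \left(- \frac{1}{3216}\right) - \frac{19093}{44186} = - \frac{1859}{536} - \frac{19093}{44186} = - \frac{46187811}{11841848}$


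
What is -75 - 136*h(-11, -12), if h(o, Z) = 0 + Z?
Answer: 1557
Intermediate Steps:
h(o, Z) = Z
-75 - 136*h(-11, -12) = -75 - 136*(-12) = -75 + 1632 = 1557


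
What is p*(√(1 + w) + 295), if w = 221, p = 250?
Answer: 73750 + 250*√222 ≈ 77475.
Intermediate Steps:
p*(√(1 + w) + 295) = 250*(√(1 + 221) + 295) = 250*(√222 + 295) = 250*(295 + √222) = 73750 + 250*√222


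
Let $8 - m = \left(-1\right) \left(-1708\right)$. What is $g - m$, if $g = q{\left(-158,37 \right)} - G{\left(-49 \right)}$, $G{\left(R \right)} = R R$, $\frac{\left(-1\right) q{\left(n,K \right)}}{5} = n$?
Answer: $89$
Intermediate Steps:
$q{\left(n,K \right)} = - 5 n$
$G{\left(R \right)} = R^{2}$
$m = -1700$ ($m = 8 - \left(-1\right) \left(-1708\right) = 8 - 1708 = -1700$)
$g = -1611$ ($g = \left(-5\right) \left(-158\right) - \left(-49\right)^{2} = 790 - 2401 = -1611$)
$g - m = -1611 - -1700 = -1611 + 1700 = 89$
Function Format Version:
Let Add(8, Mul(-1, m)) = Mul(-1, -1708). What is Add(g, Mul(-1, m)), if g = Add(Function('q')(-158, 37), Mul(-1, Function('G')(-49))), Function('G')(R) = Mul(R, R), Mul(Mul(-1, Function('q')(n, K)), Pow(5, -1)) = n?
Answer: 89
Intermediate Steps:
Function('q')(n, K) = Mul(-5, n)
Function('G')(R) = Pow(R, 2)
m = -1700 (m = Add(8, Mul(-1, Mul(-1, -1708))) = Add(8, Mul(-1, 1708)) = Add(8, -1708) = -1700)
g = -1611 (g = Add(Mul(-5, -158), Mul(-1, Pow(-49, 2))) = Add(790, Mul(-1, 2401)) = Add(790, -2401) = -1611)
Add(g, Mul(-1, m)) = Add(-1611, Mul(-1, -1700)) = Add(-1611, 1700) = 89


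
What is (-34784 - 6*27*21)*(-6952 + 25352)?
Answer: -702622400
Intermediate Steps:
(-34784 - 6*27*21)*(-6952 + 25352) = (-34784 - 162*21)*18400 = (-34784 - 3402)*18400 = -38186*18400 = -702622400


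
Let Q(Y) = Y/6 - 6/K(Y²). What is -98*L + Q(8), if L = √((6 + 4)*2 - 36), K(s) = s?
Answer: 119/96 - 392*I ≈ 1.2396 - 392.0*I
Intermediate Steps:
Q(Y) = -6/Y² + Y/6 (Q(Y) = Y/6 - 6/Y² = -6/Y² + Y/6)
L = 4*I (L = √(10*2 - 36) = √(20 - 36) = √(-16) = 4*I ≈ 4.0*I)
-98*L + Q(8) = -392*I + (-6/8² + (⅙)*8) = -392*I + (-6*1/64 + 4/3) = -392*I + (-3/32 + 4/3) = -392*I + 119/96 = 119/96 - 392*I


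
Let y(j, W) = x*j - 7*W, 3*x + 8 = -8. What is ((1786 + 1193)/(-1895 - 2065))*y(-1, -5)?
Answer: -3641/120 ≈ -30.342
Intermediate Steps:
x = -16/3 (x = -8/3 + (⅓)*(-8) = -8/3 - 8/3 = -16/3 ≈ -5.3333)
y(j, W) = -7*W - 16*j/3 (y(j, W) = -16*j/3 - 7*W = -7*W - 16*j/3)
((1786 + 1193)/(-1895 - 2065))*y(-1, -5) = ((1786 + 1193)/(-1895 - 2065))*(-7*(-5) - 16/3*(-1)) = (2979/(-3960))*(35 + 16/3) = (2979*(-1/3960))*(121/3) = -331/440*121/3 = -3641/120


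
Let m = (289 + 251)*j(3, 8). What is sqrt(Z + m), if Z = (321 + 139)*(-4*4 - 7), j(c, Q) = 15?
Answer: 4*I*sqrt(155) ≈ 49.8*I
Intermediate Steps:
Z = -10580 (Z = 460*(-16 - 7) = 460*(-23) = -10580)
m = 8100 (m = (289 + 251)*15 = 540*15 = 8100)
sqrt(Z + m) = sqrt(-10580 + 8100) = sqrt(-2480) = 4*I*sqrt(155)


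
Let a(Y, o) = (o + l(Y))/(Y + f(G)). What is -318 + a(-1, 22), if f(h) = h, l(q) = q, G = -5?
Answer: -643/2 ≈ -321.50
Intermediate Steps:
a(Y, o) = (Y + o)/(-5 + Y) (a(Y, o) = (o + Y)/(Y - 5) = (Y + o)/(-5 + Y))
-318 + a(-1, 22) = -318 + (-1 + 22)/(-5 - 1) = -318 + 21/(-6) = -318 - ⅙*21 = -318 - 7/2 = -643/2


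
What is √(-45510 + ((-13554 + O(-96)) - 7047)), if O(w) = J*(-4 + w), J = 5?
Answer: I*√66611 ≈ 258.09*I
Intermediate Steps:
O(w) = -20 + 5*w (O(w) = 5*(-4 + w) = -20 + 5*w)
√(-45510 + ((-13554 + O(-96)) - 7047)) = √(-45510 + ((-13554 + (-20 + 5*(-96))) - 7047)) = √(-45510 + ((-13554 + (-20 - 480)) - 7047)) = √(-45510 + ((-13554 - 500) - 7047)) = √(-45510 + (-14054 - 7047)) = √(-45510 - 21101) = √(-66611) = I*√66611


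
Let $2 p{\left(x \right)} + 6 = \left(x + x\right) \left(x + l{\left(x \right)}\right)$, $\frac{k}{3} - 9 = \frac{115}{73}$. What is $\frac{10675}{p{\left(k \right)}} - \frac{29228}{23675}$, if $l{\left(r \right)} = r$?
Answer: $\frac{41348768093}{10144003575} \approx 4.0762$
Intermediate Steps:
$k = \frac{2316}{73}$ ($k = 27 + 3 \cdot \frac{115}{73} = 27 + \frac{345}{73} = \frac{2316}{73} \approx 31.726$)
$p{\left(x \right)} = -3 + 2 x^{2}$ ($p{\left(x \right)} = -3 + \frac{\left(x + x\right) \left(x + x\right)}{2} = -3 + \frac{2 x 2 x}{2} = -3 + \frac{4 x^{2}}{2} = -3 + 2 x^{2}$)
$\frac{10675}{p{\left(k \right)}} - \frac{29228}{23675} = \frac{10675}{-3 + 2 \left(\frac{2316}{73}\right)^{2}} - \frac{29228}{23675} = \frac{10675}{-3 + 2 \cdot \frac{5363856}{5329}} - \frac{29228}{23675} = \frac{10675}{-3 + \frac{10727712}{5329}} - \frac{29228}{23675} = \frac{10675}{\frac{10711725}{5329}} - \frac{29228}{23675} = 10675 \cdot \frac{5329}{10711725} - \frac{29228}{23675} = \frac{2275483}{428469} - \frac{29228}{23675} = \frac{41348768093}{10144003575}$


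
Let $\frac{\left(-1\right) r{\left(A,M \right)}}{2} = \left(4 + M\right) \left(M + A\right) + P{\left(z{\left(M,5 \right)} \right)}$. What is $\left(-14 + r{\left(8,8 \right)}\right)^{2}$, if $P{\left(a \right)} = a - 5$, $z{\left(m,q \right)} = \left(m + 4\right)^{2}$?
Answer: $456976$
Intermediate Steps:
$z{\left(m,q \right)} = \left(4 + m\right)^{2}$
$P{\left(a \right)} = -5 + a$ ($P{\left(a \right)} = a - 5 = -5 + a$)
$r{\left(A,M \right)} = 10 - 2 \left(4 + M\right)^{2} - 2 \left(4 + M\right) \left(A + M\right)$ ($r{\left(A,M \right)} = - 2 \left(\left(4 + M\right) \left(M + A\right) + \left(-5 + \left(4 + M\right)^{2}\right)\right) = - 2 \left(\left(4 + M\right) \left(A + M\right) + \left(-5 + \left(4 + M\right)^{2}\right)\right) = - 2 \left(-5 + \left(4 + M\right)^{2} + \left(4 + M\right) \left(A + M\right)\right) = 10 - 2 \left(4 + M\right)^{2} - 2 \left(4 + M\right) \left(A + M\right)$)
$\left(-14 + r{\left(8,8 \right)}\right)^{2} = \left(-14 - \left(278 + 128 + 256\right)\right)^{2} = \left(-14 - 662\right)^{2} = \left(-676\right)^{2} = 456976$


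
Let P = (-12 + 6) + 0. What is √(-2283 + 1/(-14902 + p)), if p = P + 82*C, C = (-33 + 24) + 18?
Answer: I*√458401072870/14170 ≈ 47.781*I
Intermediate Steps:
C = 9 (C = -9 + 18 = 9)
P = -6 (P = -6 + 0 = -6)
p = 732 (p = -6 + 82*9 = -6 + 738 = 732)
√(-2283 + 1/(-14902 + p)) = √(-2283 + 1/(-14902 + 732)) = √(-2283 + 1/(-14170)) = √(-2283 - 1/14170) = √(-32350111/14170) = I*√458401072870/14170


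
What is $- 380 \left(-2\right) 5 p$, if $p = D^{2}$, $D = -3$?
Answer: $34200$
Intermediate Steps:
$p = 9$ ($p = \left(-3\right)^{2} = 9$)
$- 380 \left(-2\right) 5 p = - 380 \left(-2\right) 5 \cdot 9 = - 380 \left(\left(-10\right) 9\right) = \left(-380\right) \left(-90\right) = 34200$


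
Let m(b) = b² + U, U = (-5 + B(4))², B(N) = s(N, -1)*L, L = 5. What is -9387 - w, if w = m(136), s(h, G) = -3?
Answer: -28283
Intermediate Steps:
B(N) = -15 (B(N) = -3*5 = -15)
U = 400 (U = (-5 - 15)² = (-20)² = 400)
m(b) = 400 + b² (m(b) = b² + 400 = 400 + b²)
w = 18896 (w = 400 + 136² = 400 + 18496 = 18896)
-9387 - w = -9387 - 1*18896 = -9387 - 18896 = -28283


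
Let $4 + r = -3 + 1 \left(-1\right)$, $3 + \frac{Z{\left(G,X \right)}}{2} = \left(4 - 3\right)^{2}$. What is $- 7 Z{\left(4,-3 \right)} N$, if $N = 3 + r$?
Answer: $-140$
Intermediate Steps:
$Z{\left(G,X \right)} = -4$ ($Z{\left(G,X \right)} = -6 + 2 \left(4 - 3\right)^{2} = -6 + 2 \cdot 1^{2} = -6 + 2 \cdot 1 = -6 + 2 = -4$)
$r = -8$ ($r = -4 + \left(-3 + 1 \left(-1\right)\right) = -4 - 4 = -8$)
$N = -5$ ($N = 3 - 8 = -5$)
$- 7 Z{\left(4,-3 \right)} N = \left(-7\right) \left(-4\right) \left(-5\right) = 28 \left(-5\right) = -140$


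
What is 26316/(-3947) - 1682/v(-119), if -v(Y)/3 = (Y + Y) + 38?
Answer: -11214227/1184100 ≈ -9.4707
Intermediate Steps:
v(Y) = -114 - 6*Y (v(Y) = -3*((Y + Y) + 38) = -3*(2*Y + 38) = -3*(38 + 2*Y) = -114 - 6*Y)
26316/(-3947) - 1682/v(-119) = 26316/(-3947) - 1682/(-114 - 6*(-119)) = 26316*(-1/3947) - 1682/(-114 + 714) = -26316/3947 - 1682/600 = -26316/3947 - 1682*1/600 = -26316/3947 - 841/300 = -11214227/1184100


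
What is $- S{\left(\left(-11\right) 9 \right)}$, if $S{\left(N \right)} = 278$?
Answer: $-278$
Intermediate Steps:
$- S{\left(\left(-11\right) 9 \right)} = \left(-1\right) 278 = -278$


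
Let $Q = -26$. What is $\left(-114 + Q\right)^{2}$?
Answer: $19600$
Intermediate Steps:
$\left(-114 + Q\right)^{2} = \left(-114 - 26\right)^{2} = \left(-140\right)^{2} = 19600$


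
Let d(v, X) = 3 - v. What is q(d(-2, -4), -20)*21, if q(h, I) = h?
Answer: 105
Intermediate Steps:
q(d(-2, -4), -20)*21 = (3 - 1*(-2))*21 = (3 + 2)*21 = 5*21 = 105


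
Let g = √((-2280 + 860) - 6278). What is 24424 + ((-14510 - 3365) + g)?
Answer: 6549 + I*√7698 ≈ 6549.0 + 87.738*I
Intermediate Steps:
g = I*√7698 (g = √(-1420 - 6278) = √(-7698) = I*√7698 ≈ 87.738*I)
24424 + ((-14510 - 3365) + g) = 24424 + ((-14510 - 3365) + I*√7698) = 24424 + (-17875 + I*√7698) = 6549 + I*√7698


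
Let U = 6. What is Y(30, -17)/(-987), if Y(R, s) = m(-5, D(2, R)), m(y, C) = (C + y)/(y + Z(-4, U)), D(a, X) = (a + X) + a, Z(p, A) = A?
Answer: -29/987 ≈ -0.029382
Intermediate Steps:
D(a, X) = X + 2*a (D(a, X) = (X + a) + a = X + 2*a)
m(y, C) = (C + y)/(6 + y) (m(y, C) = (C + y)/(y + 6) = (C + y)/(6 + y))
Y(R, s) = -1 + R (Y(R, s) = ((R + 2*2) - 5)/(6 - 5) = ((R + 4) - 5)/1 = 1*((4 + R) - 5) = 1*(-1 + R) = -1 + R)
Y(30, -17)/(-987) = (-1 + 30)/(-987) = 29*(-1/987) = -29/987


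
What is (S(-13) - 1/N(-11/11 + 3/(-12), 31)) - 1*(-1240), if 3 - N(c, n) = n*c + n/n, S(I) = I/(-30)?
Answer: 6065599/4890 ≈ 1240.4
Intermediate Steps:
S(I) = -I/30 (S(I) = I*(-1/30) = -I/30)
N(c, n) = 2 - c*n (N(c, n) = 3 - (n*c + n/n) = 3 - (c*n + 1) = 3 - (1 + c*n) = 3 + (-1 - c*n) = 2 - c*n)
(S(-13) - 1/N(-11/11 + 3/(-12), 31)) - 1*(-1240) = (-1/30*(-13) - 1/(2 - 1*(-11/11 + 3/(-12))*31)) - 1*(-1240) = (13/30 - 1/(2 - 1*(-11*1/11 + 3*(-1/12))*31)) + 1240 = (13/30 - 1/(2 - 1*(-1 - ¼)*31)) + 1240 = (13/30 - 1/(2 - 1*(-5/4)*31)) + 1240 = (13/30 - 1/(2 + 155/4)) + 1240 = (13/30 - 1/163/4) + 1240 = (13/30 - 1*4/163) + 1240 = (13/30 - 4/163) + 1240 = 1999/4890 + 1240 = 6065599/4890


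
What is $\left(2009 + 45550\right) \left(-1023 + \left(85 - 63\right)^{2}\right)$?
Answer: $-25634301$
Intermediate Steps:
$\left(2009 + 45550\right) \left(-1023 + \left(85 - 63\right)^{2}\right) = 47559 \left(-1023 + 22^{2}\right) = 47559 \left(-1023 + 484\right) = 47559 \left(-539\right) = -25634301$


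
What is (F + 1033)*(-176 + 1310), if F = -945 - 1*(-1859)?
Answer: 2207898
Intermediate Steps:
F = 914 (F = -945 + 1859 = 914)
(F + 1033)*(-176 + 1310) = (914 + 1033)*(-176 + 1310) = 1947*1134 = 2207898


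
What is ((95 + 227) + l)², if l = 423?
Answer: 555025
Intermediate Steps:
((95 + 227) + l)² = ((95 + 227) + 423)² = (322 + 423)² = 745² = 555025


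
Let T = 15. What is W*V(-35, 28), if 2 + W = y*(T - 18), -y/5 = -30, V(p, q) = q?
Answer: -12656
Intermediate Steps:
y = 150 (y = -5*(-30) = 150)
W = -452 (W = -2 + 150*(15 - 18) = -2 + 150*(-3) = -2 - 450 = -452)
W*V(-35, 28) = -452*28 = -12656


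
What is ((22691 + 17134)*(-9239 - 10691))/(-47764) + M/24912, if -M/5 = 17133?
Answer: 1647405655745/99158064 ≈ 16614.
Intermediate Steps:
M = -85665 (M = -5*17133 = -85665)
((22691 + 17134)*(-9239 - 10691))/(-47764) + M/24912 = ((22691 + 17134)*(-9239 - 10691))/(-47764) - 85665/24912 = (39825*(-19930))*(-1/47764) - 85665*1/24912 = -793712250*(-1/47764) - 28555/8304 = 396856125/23882 - 28555/8304 = 1647405655745/99158064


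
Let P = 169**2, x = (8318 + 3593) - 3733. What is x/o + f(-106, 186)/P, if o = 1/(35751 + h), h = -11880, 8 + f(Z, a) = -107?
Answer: 5575593822203/28561 ≈ 1.9522e+8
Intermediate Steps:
f(Z, a) = -115 (f(Z, a) = -8 - 107 = -115)
x = 8178 (x = 11911 - 3733 = 8178)
o = 1/23871 (o = 1/(35751 - 11880) = 1/23871 ≈ 4.1892e-5)
P = 28561
x/o + f(-106, 186)/P = 8178/(1/23871) - 115/28561 = 8178*23871 - 115*1/28561 = 195217038 - 115/28561 = 5575593822203/28561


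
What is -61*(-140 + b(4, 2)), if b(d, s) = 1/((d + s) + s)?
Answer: 68259/8 ≈ 8532.4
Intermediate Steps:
b(d, s) = 1/(d + 2*s)
-61*(-140 + b(4, 2)) = -61*(-140 + 1/(4 + 2*2)) = -61*(-140 + 1/(4 + 4)) = -61*(-140 + 1/8) = -61*(-140 + ⅛) = -61*(-1119/8) = 68259/8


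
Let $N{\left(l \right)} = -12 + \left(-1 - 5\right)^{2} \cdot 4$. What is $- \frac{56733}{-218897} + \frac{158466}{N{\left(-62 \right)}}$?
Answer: $\frac{525685163}{437794} \approx 1200.8$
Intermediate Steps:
$N{\left(l \right)} = 132$ ($N{\left(l \right)} = -12 + \left(-6\right)^{2} \cdot 4 = -12 + 36 \cdot 4 = -12 + 144 = 132$)
$- \frac{56733}{-218897} + \frac{158466}{N{\left(-62 \right)}} = - \frac{56733}{-218897} + \frac{158466}{132} = \left(-56733\right) \left(- \frac{1}{218897}\right) + 158466 \cdot \frac{1}{132} = \frac{56733}{218897} + \frac{2401}{2} = \frac{525685163}{437794}$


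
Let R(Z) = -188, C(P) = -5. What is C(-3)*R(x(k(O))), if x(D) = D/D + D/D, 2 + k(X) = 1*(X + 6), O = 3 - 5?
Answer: 940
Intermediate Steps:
O = -2
k(X) = 4 + X (k(X) = -2 + 1*(X + 6) = -2 + 1*(6 + X) = -2 + (6 + X) = 4 + X)
x(D) = 2 (x(D) = 1 + 1 = 2)
C(-3)*R(x(k(O))) = -5*(-188) = 940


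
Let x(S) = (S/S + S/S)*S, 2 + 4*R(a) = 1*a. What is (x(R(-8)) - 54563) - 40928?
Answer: -95496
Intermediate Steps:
R(a) = -1/2 + a/4 (R(a) = -1/2 + (1*a)/4 = -1/2 + a/4)
x(S) = 2*S (x(S) = (1 + 1)*S = 2*S)
(x(R(-8)) - 54563) - 40928 = (2*(-1/2 + (1/4)*(-8)) - 54563) - 40928 = (2*(-1/2 - 2) - 54563) - 40928 = (2*(-5/2) - 54563) - 40928 = (-5 - 54563) - 40928 = -54568 - 40928 = -95496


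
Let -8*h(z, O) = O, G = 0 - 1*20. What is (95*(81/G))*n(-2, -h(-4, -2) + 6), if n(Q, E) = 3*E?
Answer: -106191/16 ≈ -6636.9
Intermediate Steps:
G = -20 (G = 0 - 20 = -20)
h(z, O) = -O/8
(95*(81/G))*n(-2, -h(-4, -2) + 6) = (95*(81/(-20)))*(3*(-(-1)*(-2)/8 + 6)) = (95*(81*(-1/20)))*(3*(-1*1/4 + 6)) = (95*(-81/20))*(3*(-1/4 + 6)) = -4617*23/(4*4) = -1539/4*69/4 = -106191/16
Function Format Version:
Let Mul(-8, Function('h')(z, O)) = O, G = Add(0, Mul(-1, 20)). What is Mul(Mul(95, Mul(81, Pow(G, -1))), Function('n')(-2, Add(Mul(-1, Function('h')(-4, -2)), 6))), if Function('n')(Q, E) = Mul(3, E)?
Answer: Rational(-106191, 16) ≈ -6636.9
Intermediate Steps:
G = -20 (G = Add(0, -20) = -20)
Function('h')(z, O) = Mul(Rational(-1, 8), O)
Mul(Mul(95, Mul(81, Pow(G, -1))), Function('n')(-2, Add(Mul(-1, Function('h')(-4, -2)), 6))) = Mul(Mul(95, Mul(81, Pow(-20, -1))), Mul(3, Add(Mul(-1, Mul(Rational(-1, 8), -2)), 6))) = Mul(Mul(95, Mul(81, Rational(-1, 20))), Mul(3, Add(Mul(-1, Rational(1, 4)), 6))) = Mul(Mul(95, Rational(-81, 20)), Mul(3, Add(Rational(-1, 4), 6))) = Mul(Rational(-1539, 4), Mul(3, Rational(23, 4))) = Mul(Rational(-1539, 4), Rational(69, 4)) = Rational(-106191, 16)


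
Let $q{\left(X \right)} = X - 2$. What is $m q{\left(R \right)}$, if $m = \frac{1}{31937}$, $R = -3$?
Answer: $- \frac{5}{31937} \approx -0.00015656$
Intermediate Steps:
$q{\left(X \right)} = -2 + X$ ($q{\left(X \right)} = X - 2 = -2 + X$)
$m = \frac{1}{31937} \approx 3.1312 \cdot 10^{-5}$
$m q{\left(R \right)} = \frac{-2 - 3}{31937} = \frac{1}{31937} \left(-5\right) = - \frac{5}{31937}$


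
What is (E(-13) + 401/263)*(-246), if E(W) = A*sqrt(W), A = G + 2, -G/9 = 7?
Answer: -98646/263 + 15006*I*sqrt(13) ≈ -375.08 + 54105.0*I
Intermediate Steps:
G = -63 (G = -9*7 = -63)
A = -61 (A = -63 + 2 = -61)
E(W) = -61*sqrt(W)
(E(-13) + 401/263)*(-246) = (-61*I*sqrt(13) + 401/263)*(-246) = (401/263 - 61*I*sqrt(13))*(-246) = -98646/263 + 15006*I*sqrt(13)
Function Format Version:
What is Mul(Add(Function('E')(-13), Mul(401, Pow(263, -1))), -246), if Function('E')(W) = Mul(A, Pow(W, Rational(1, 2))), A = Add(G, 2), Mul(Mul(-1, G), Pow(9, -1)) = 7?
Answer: Add(Rational(-98646, 263), Mul(15006, I, Pow(13, Rational(1, 2)))) ≈ Add(-375.08, Mul(54105., I))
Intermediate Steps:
G = -63 (G = Mul(-9, 7) = -63)
A = -61 (A = Add(-63, 2) = -61)
Function('E')(W) = Mul(-61, Pow(W, Rational(1, 2)))
Mul(Add(Function('E')(-13), Mul(401, Pow(263, -1))), -246) = Mul(Add(Mul(-61, Pow(-13, Rational(1, 2))), Mul(401, Pow(263, -1))), -246) = Mul(Add(Mul(-61, Mul(I, Pow(13, Rational(1, 2)))), Mul(401, Rational(1, 263))), -246) = Mul(Add(Mul(-61, I, Pow(13, Rational(1, 2))), Rational(401, 263)), -246) = Mul(Add(Rational(401, 263), Mul(-61, I, Pow(13, Rational(1, 2)))), -246) = Add(Rational(-98646, 263), Mul(15006, I, Pow(13, Rational(1, 2))))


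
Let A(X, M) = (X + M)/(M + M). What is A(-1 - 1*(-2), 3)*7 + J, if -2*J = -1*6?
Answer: 23/3 ≈ 7.6667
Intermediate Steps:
A(X, M) = (M + X)/(2*M) (A(X, M) = (M + X)/((2*M)) = (M + X)*(1/(2*M)) = (M + X)/(2*M))
J = 3 (J = -(-1)*6/2 = -1/2*(-6) = 3)
A(-1 - 1*(-2), 3)*7 + J = ((1/2)*(3 + (-1 - 1*(-2)))/3)*7 + 3 = ((1/2)*(1/3)*(3 + (-1 + 2)))*7 + 3 = ((1/2)*(1/3)*(3 + 1))*7 + 3 = ((1/2)*(1/3)*4)*7 + 3 = (2/3)*7 + 3 = 14/3 + 3 = 23/3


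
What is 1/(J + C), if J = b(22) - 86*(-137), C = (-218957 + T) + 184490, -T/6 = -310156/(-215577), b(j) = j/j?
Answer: -71859/1630669868 ≈ -4.4067e-5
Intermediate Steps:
b(j) = 1
T = -620312/71859 (T = -(-1860936)/(-215577) = -(-1860936)*(-1)/215577 = -6*310156/215577 = -620312/71859 ≈ -8.6324)
C = -2477384465/71859 (C = (-218957 - 620312/71859) + 184490 = -15734651375/71859 + 184490 = -2477384465/71859 ≈ -34476.)
J = 11783 (J = 1 - 86*(-137) = 1 + 11782 = 11783)
1/(J + C) = 1/(11783 - 2477384465/71859) = 1/(-1630669868/71859) = -71859/1630669868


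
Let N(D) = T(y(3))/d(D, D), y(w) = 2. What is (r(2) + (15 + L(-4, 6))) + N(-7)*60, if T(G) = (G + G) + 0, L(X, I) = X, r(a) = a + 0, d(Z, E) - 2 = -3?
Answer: -227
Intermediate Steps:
d(Z, E) = -1 (d(Z, E) = 2 - 3 = -1)
r(a) = a
T(G) = 2*G (T(G) = 2*G + 0 = 2*G)
N(D) = -4 (N(D) = (2*2)/(-1) = 4*(-1) = -4)
(r(2) + (15 + L(-4, 6))) + N(-7)*60 = (2 + (15 - 4)) - 4*60 = (2 + 11) - 240 = 13 - 240 = -227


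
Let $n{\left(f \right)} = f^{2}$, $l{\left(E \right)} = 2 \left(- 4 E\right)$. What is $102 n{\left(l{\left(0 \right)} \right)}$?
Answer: $0$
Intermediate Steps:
$l{\left(E \right)} = - 8 E$
$102 n{\left(l{\left(0 \right)} \right)} = 102 \left(\left(-8\right) 0\right)^{2} = 102 \cdot 0^{2} = 102 \cdot 0 = 0$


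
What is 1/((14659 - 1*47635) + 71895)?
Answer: 1/38919 ≈ 2.5694e-5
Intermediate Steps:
1/((14659 - 1*47635) + 71895) = 1/((14659 - 47635) + 71895) = 1/(-32976 + 71895) = 1/38919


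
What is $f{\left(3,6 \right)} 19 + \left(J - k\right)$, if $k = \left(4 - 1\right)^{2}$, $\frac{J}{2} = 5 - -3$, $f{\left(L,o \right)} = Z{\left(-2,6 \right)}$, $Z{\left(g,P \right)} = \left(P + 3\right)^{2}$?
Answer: $1546$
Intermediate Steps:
$Z{\left(g,P \right)} = \left(3 + P\right)^{2}$
$f{\left(L,o \right)} = 81$ ($f{\left(L,o \right)} = \left(3 + 6\right)^{2} = 9^{2} = 81$)
$J = 16$ ($J = 2 \left(5 - -3\right) = 2 \left(5 + 3\right) = 2 \cdot 8 = 16$)
$k = 9$ ($k = 3^{2} = 9$)
$f{\left(3,6 \right)} 19 + \left(J - k\right) = 81 \cdot 19 + \left(16 - 9\right) = 1539 + \left(16 - 9\right) = 1539 + 7 = 1546$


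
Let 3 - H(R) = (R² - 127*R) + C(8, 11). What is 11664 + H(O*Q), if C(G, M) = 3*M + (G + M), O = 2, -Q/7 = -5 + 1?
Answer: 15591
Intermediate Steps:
Q = 28 (Q = -7*(-5 + 1) = -7*(-4) = 28)
C(G, M) = G + 4*M
H(R) = -49 - R² + 127*R (H(R) = 3 - ((R² - 127*R) + (8 + 4*11)) = 3 - ((R² - 127*R) + (8 + 44)) = 3 - ((R² - 127*R) + 52) = 3 - (52 + R² - 127*R) = 3 + (-52 - R² + 127*R) = -49 - R² + 127*R)
11664 + H(O*Q) = 11664 + (-49 - (2*28)² + 127*(2*28)) = 11664 + (-49 - 1*56² + 127*56) = 11664 + (-49 - 1*3136 + 7112) = 11664 + (-49 - 3136 + 7112) = 11664 + 3927 = 15591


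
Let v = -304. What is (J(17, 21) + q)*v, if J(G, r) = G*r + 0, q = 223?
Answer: -176320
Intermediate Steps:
J(G, r) = G*r
(J(17, 21) + q)*v = (17*21 + 223)*(-304) = (357 + 223)*(-304) = 580*(-304) = -176320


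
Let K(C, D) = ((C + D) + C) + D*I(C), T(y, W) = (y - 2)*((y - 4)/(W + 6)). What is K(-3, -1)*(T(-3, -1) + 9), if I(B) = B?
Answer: -64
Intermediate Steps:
T(y, W) = (-4 + y)*(-2 + y)/(6 + W) (T(y, W) = (-2 + y)*((-4 + y)/(6 + W)) = (-4 + y)*(-2 + y)/(6 + W))
K(C, D) = D + 2*C + C*D (K(C, D) = ((C + D) + C) + D*C = (D + 2*C) + C*D = D + 2*C + C*D)
K(-3, -1)*(T(-3, -1) + 9) = (-1 + 2*(-3) - 3*(-1))*((8 + (-3)² - 6*(-3))/(6 - 1) + 9) = (-1 - 6 + 3)*((8 + 9 + 18)/5 + 9) = -4*((⅕)*35 + 9) = -4*(7 + 9) = -4*16 = -64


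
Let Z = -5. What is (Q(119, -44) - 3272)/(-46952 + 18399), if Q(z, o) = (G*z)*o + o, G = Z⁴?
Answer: 3275816/28553 ≈ 114.73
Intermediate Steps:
G = 625 (G = (-5)⁴ = 625)
Q(z, o) = o + 625*o*z (Q(z, o) = (625*z)*o + o = 625*o*z + o = o + 625*o*z)
(Q(119, -44) - 3272)/(-46952 + 18399) = (-44*(1 + 625*119) - 3272)/(-46952 + 18399) = (-44*(1 + 74375) - 3272)/(-28553) = (-44*74376 - 3272)*(-1/28553) = (-3272544 - 3272)*(-1/28553) = -3275816*(-1/28553) = 3275816/28553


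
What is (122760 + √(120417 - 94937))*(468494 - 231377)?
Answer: 29108482920 + 3319638*√130 ≈ 2.9146e+10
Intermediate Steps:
(122760 + √(120417 - 94937))*(468494 - 231377) = (122760 + √25480)*237117 = (122760 + 14*√130)*237117 = 29108482920 + 3319638*√130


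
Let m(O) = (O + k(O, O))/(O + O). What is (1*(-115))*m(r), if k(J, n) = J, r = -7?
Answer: -115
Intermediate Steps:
m(O) = 1 (m(O) = (O + O)/(O + O) = (2*O)/((2*O)) = (2*O)*(1/(2*O)) = 1)
(1*(-115))*m(r) = (1*(-115))*1 = -115*1 = -115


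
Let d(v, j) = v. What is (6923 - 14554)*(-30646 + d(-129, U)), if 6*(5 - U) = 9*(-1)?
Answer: 234844025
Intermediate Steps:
U = 13/2 (U = 5 - 3*(-1)/2 = 5 - ⅙*(-9) = 5 + 3/2 = 13/2 ≈ 6.5000)
(6923 - 14554)*(-30646 + d(-129, U)) = (6923 - 14554)*(-30646 - 129) = -7631*(-30775) = 234844025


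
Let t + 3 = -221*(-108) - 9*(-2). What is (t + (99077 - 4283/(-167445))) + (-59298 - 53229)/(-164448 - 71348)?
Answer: 4854832467608983/39482861220 ≈ 1.2296e+5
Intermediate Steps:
t = 23883 (t = -3 + (-221*(-108) - 9*(-2)) = -3 + (23868 + 18) = -3 + 23886 = 23883)
(t + (99077 - 4283/(-167445))) + (-59298 - 53229)/(-164448 - 71348) = (23883 + (99077 - 4283/(-167445))) + (-59298 - 53229)/(-164448 - 71348) = (23883 + (99077 - 4283*(-1)/167445)) - 112527/(-235796) = (23883 + (99077 - 1*(-4283/167445))) - 112527*(-1/235796) = (23883 + (99077 + 4283/167445)) + 112527/235796 = (23883 + 16589952548/167445) + 112527/235796 = 20589041483/167445 + 112527/235796 = 4854832467608983/39482861220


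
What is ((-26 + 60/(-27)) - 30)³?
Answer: -143877824/729 ≈ -1.9736e+5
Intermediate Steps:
((-26 + 60/(-27)) - 30)³ = ((-26 + 60*(-1/27)) - 30)³ = ((-26 - 20/9) - 30)³ = (-254/9 - 30)³ = (-524/9)³ = -143877824/729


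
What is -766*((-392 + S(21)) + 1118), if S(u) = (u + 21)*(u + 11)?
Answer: -1585620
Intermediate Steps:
S(u) = (11 + u)*(21 + u) (S(u) = (21 + u)*(11 + u) = (11 + u)*(21 + u))
-766*((-392 + S(21)) + 1118) = -766*((-392 + (231 + 21**2 + 32*21)) + 1118) = -766*((-392 + (231 + 441 + 672)) + 1118) = -766*((-392 + 1344) + 1118) = -766*(952 + 1118) = -766*2070 = -1585620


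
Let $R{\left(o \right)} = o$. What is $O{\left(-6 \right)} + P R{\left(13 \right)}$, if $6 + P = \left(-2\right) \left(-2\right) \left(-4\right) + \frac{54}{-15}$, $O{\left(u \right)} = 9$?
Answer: $- \frac{1619}{5} \approx -323.8$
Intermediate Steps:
$P = - \frac{128}{5}$ ($P = -6 + \left(\left(-2\right) \left(-2\right) \left(-4\right) + \frac{54}{-15}\right) = -6 + \left(4 \left(-4\right) + 54 \left(- \frac{1}{15}\right)\right) = -6 - \frac{98}{5} = - \frac{128}{5} \approx -25.6$)
$O{\left(-6 \right)} + P R{\left(13 \right)} = 9 - \frac{1664}{5} = - \frac{1619}{5}$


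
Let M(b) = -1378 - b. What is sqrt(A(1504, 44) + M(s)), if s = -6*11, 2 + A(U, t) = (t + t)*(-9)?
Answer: 9*I*sqrt(26) ≈ 45.891*I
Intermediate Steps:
A(U, t) = -2 - 18*t (A(U, t) = -2 + (t + t)*(-9) = -2 + (2*t)*(-9) = -2 - 18*t)
s = -66
sqrt(A(1504, 44) + M(s)) = sqrt((-2 - 18*44) + (-1378 - 1*(-66))) = sqrt((-2 - 792) + (-1378 + 66)) = sqrt(-794 - 1312) = sqrt(-2106) = 9*I*sqrt(26)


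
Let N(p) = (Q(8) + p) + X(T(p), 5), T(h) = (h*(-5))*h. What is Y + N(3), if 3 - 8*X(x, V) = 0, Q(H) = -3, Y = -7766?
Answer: -62125/8 ≈ -7765.6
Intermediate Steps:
T(h) = -5*h² (T(h) = (-5*h)*h = -5*h²)
X(x, V) = 3/8 (X(x, V) = 3/8 - ⅛*0 = 3/8 + 0 = 3/8)
N(p) = -21/8 + p (N(p) = (-3 + p) + 3/8 = -21/8 + p)
Y + N(3) = -7766 + (-21/8 + 3) = -7766 + 3/8 = -62125/8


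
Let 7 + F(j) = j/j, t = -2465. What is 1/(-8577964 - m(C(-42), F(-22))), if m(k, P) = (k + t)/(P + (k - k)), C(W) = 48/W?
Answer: -42/360291751 ≈ -1.1657e-7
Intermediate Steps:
F(j) = -6 (F(j) = -7 + j/j = -7 + 1 = -6)
m(k, P) = (-2465 + k)/P (m(k, P) = (k - 2465)/(P + (k - k)) = (-2465 + k)/(P + 0) = (-2465 + k)/P)
1/(-8577964 - m(C(-42), F(-22))) = 1/(-8577964 - (-2465 + 48/(-42))/(-6)) = 1/(-8577964 - (-1)*(-2465 + 48*(-1/42))/6) = 1/(-8577964 - (-1)*(-2465 - 8/7)/6) = 1/(-8577964 - (-1)*(-17263)/(6*7)) = 1/(-8577964 - 1*17263/42) = 1/(-8577964 - 17263/42) = 1/(-360291751/42) = -42/360291751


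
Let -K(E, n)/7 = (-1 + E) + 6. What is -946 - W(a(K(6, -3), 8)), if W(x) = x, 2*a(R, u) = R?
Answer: -1815/2 ≈ -907.50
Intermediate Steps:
K(E, n) = -35 - 7*E (K(E, n) = -7*((-1 + E) + 6) = -7*(5 + E) = -35 - 7*E)
a(R, u) = R/2
-946 - W(a(K(6, -3), 8)) = -946 - (-35 - 7*6)/2 = -946 - (-35 - 42)/2 = -946 - (-77)/2 = -946 - 1*(-77/2) = -946 + 77/2 = -1815/2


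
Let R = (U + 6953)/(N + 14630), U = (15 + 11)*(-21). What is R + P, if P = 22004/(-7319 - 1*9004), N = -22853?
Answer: -95173451/44741343 ≈ -2.1272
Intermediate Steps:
U = -546 (U = 26*(-21) = -546)
R = -6407/8223 (R = (-546 + 6953)/(-22853 + 14630) = 6407/(-8223) = 6407*(-1/8223) = -6407/8223 ≈ -0.77916)
P = -22004/16323 (P = 22004/(-7319 - 9004) = 22004/(-16323) = 22004*(-1/16323) = -22004/16323 ≈ -1.3480)
R + P = -6407/8223 - 22004/16323 = -95173451/44741343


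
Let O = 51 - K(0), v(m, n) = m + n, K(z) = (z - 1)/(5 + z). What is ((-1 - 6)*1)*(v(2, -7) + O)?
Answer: -1617/5 ≈ -323.40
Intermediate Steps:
K(z) = (-1 + z)/(5 + z)
O = 256/5 (O = 51 - (-1 + 0)/(5 + 0) = 51 - (-1)/5 = 51 - 1*(-⅕) = 51 + ⅕ = 256/5 ≈ 51.200)
((-1 - 6)*1)*(v(2, -7) + O) = ((-1 - 6)*1)*((2 - 7) + 256/5) = (-7*1)*(-5 + 256/5) = -7*231/5 = -1617/5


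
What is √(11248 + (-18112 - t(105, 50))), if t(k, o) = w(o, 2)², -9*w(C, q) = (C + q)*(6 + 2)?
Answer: 4*I*√45565/9 ≈ 94.871*I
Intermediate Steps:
w(C, q) = -8*C/9 - 8*q/9 (w(C, q) = -(C + q)*(6 + 2)/9 = -(C + q)*8/9 = -(8*C + 8*q)/9 = -8*C/9 - 8*q/9)
t(k, o) = (-16/9 - 8*o/9)² (t(k, o) = (-8*o/9 - 8/9*2)² = (-8*o/9 - 16/9)² = (-16/9 - 8*o/9)²)
√(11248 + (-18112 - t(105, 50))) = √(11248 + (-18112 - 64*(2 + 50)²/81)) = √(11248 + (-18112 - 64*52²/81)) = √(11248 + (-18112 - 64*2704/81)) = √(11248 + (-18112 - 1*173056/81)) = √(11248 + (-18112 - 173056/81)) = √(11248 - 1640128/81) = √(-729040/81) = 4*I*√45565/9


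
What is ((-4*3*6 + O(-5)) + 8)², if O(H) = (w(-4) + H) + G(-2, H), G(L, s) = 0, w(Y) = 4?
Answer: 4225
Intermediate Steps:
O(H) = 4 + H (O(H) = (4 + H) + 0 = 4 + H)
((-4*3*6 + O(-5)) + 8)² = ((-4*3*6 + (4 - 5)) + 8)² = ((-12*6 - 1) + 8)² = ((-72 - 1) + 8)² = (-73 + 8)² = (-65)² = 4225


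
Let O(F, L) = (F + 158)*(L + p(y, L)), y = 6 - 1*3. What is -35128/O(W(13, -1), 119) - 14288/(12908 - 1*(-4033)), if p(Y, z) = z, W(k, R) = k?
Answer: -196099412/114910803 ≈ -1.7065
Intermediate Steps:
y = 3 (y = 6 - 3 = 3)
O(F, L) = 2*L*(158 + F) (O(F, L) = (F + 158)*(L + L) = (158 + F)*(2*L) = 2*L*(158 + F))
-35128/O(W(13, -1), 119) - 14288/(12908 - 1*(-4033)) = -35128*1/(238*(158 + 13)) - 14288/(12908 - 1*(-4033)) = -35128/(2*119*171) - 14288/(12908 + 4033) = -35128/40698 - 14288/16941 = -35128*1/40698 - 14288*1/16941 = -17564/20349 - 14288/16941 = -196099412/114910803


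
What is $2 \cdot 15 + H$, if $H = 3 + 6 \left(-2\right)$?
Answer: $21$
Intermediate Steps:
$H = -9$ ($H = 3 - 12 = -9$)
$2 \cdot 15 + H = 2 \cdot 15 - 9 = 30 - 9 = 21$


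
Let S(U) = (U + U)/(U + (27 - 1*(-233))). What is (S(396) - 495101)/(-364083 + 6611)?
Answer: 40598183/29312704 ≈ 1.3850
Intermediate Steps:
S(U) = 2*U/(260 + U) (S(U) = (2*U)/(U + (27 + 233)) = (2*U)/(U + 260) = (2*U)/(260 + U) = 2*U/(260 + U))
(S(396) - 495101)/(-364083 + 6611) = (2*396/(260 + 396) - 495101)/(-364083 + 6611) = (2*396/656 - 495101)/(-357472) = (2*396*(1/656) - 495101)*(-1/357472) = (99/82 - 495101)*(-1/357472) = -40598183/82*(-1/357472) = 40598183/29312704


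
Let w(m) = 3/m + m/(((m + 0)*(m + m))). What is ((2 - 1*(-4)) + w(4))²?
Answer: 3025/64 ≈ 47.266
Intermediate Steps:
w(m) = 7/(2*m) (w(m) = 3/m + m/((m*(2*m))) = 3/m + m/((2*m²)) = 3/m + m*(1/(2*m²)) = 3/m + 1/(2*m) = 7/(2*m))
((2 - 1*(-4)) + w(4))² = ((2 - 1*(-4)) + (7/2)/4)² = ((2 + 4) + (7/2)*(¼))² = (6 + 7/8)² = (55/8)² = 3025/64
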